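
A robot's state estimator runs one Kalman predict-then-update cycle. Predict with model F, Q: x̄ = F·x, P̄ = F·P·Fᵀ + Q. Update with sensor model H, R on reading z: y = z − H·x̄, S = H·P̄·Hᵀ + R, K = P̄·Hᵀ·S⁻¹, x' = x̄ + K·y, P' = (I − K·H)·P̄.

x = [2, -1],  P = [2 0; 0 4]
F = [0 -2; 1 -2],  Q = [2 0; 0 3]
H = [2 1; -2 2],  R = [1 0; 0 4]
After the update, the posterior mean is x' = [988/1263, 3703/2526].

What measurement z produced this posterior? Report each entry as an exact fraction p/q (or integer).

x̄ = F·x = [2, 4]
P̄ = F·P·Fᵀ + Q = [18 16; 16 21]
S = H·P̄·Hᵀ + R = [158 2; 2 32]
K = P̄·Hᵀ·S⁻¹ = [418/1263 -184/1263; 419/1263 737/2526]
x' − x̄ = [-1538/1263, -6401/2526] = K·y
y = (KᵀK)⁻¹·Kᵀ·(x' − x̄) = [-5, -3]
z = y + H·x̄ = [-5, -3] + [8, 4] = [3, 1]

z = [3, 1]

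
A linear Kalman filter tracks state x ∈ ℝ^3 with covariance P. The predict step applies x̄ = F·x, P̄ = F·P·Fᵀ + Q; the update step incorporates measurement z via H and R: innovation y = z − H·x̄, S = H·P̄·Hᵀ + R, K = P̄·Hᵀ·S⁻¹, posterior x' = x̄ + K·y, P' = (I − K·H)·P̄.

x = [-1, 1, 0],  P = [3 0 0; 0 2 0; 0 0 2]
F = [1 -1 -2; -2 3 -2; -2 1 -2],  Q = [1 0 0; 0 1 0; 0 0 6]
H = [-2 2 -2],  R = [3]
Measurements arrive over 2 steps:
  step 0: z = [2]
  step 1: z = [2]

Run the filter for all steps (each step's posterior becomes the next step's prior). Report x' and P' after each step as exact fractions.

step 0: x̄ = F·x = [-2, 5, 3]
step 0: P̄ = F·P·Fᵀ + Q = [14 -4 0; -4 39 26; 0 26 28]
step 0: y = z − H·x̄ = [-6]
step 0: S = H·P̄·Hᵀ + R = [151]
step 0: K = P̄·Hᵀ·S⁻¹ = [-36/151; 34/151; -4/151]
step 0: x' = x̄ + K·y = [-86/151, 551/151, 477/151]
step 0: P' = (I − K·H)·P̄ = [818/151 620/151 -144/151; 620/151 4733/151 4062/151; -144/151 4062/151 4212/151]
step 1: x̄ = F·x = [-1591/151, 871/151, -231/151]
step 1: P̄ = F·P·Fᵀ + Q = [38134/151 -12423/151 12051/151; -12423/151 5532/151 -4289/151; 12051/151 -4289/151 5879/151]
step 1: y = z − H·x̄ = [-5084/151]
step 1: S = H·P̄·Hᵀ + R = [428737/151]
step 1: K = P̄·Hᵀ·S⁻¹ = [-125216/428737; 44488/428737; -44438/428737]
step 1: x' = x̄ + K·y = [-7353/10457, 23785/10457, 20495/10457]
step 1: P' = (I − K·H)·P̄ = [4439802/428737 1618607/428737 -2633371/428737; 1618607/428737 2599940/428737 914601/428737; -2633371/428737 914601/428737 3614629/428737]

step 0: x' = [-86/151, 551/151, 477/151], P' = [818/151 620/151 -144/151; 620/151 4733/151 4062/151; -144/151 4062/151 4212/151]
step 1: x' = [-7353/10457, 23785/10457, 20495/10457], P' = [4439802/428737 1618607/428737 -2633371/428737; 1618607/428737 2599940/428737 914601/428737; -2633371/428737 914601/428737 3614629/428737]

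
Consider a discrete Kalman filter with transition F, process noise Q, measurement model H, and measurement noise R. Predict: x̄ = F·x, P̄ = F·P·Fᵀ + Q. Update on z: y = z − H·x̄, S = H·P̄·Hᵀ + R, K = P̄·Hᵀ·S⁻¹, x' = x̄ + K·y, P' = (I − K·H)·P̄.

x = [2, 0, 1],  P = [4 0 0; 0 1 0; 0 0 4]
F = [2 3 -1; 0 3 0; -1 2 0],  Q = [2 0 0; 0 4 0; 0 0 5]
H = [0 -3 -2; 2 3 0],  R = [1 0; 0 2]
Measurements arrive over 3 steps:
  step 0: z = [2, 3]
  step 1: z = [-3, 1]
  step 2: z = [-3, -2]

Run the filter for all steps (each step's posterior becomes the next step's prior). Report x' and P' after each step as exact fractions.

step 0: x̄ = F·x = [3, 0, -2]
step 0: P̄ = F·P·Fᵀ + Q = [31 9 -2; 9 13 6; -2 6 13]
step 0: y = z − H·x̄ = [-2, -3]
step 0: S = H·P̄·Hᵀ + R = [242 -199; -199 351]
step 0: K = P̄·Hᵀ·S⁻¹ = [9638/45341 16961/45341; -6558/45341 3645/45341; -12658/45341 -5368/45341]
step 0: x' = x̄ + K·y = [65864/45341, 2181/45341, -49262/45341]
step 0: P' = (I − K·H)·P̄ = [117716/45341 -67170/45341 95936/45341; -67170/45341 47210/45341 -67536/45341; 95936/45341 -67536/45341 107633/45341]
step 1: x̄ = F·x = [187533/45341, 6543/45341, -61502/45341]
step 1: P̄ = F·P·Fᵀ + Q = [309501/45341 224478/45341 211666/45341; 224478/45341 606254/45341 484770/45341; 211666/45341 484770/45341 801941/45341]
step 1: y = z − H·x̄ = [-239398/45341, -349354/45341]
step 1: S = H·P̄·Hᵀ + R = [14526631/45341 -10558438/45341; -10558438/45341 9478708/45341]
step 1: K = P̄·Hᵀ·S⁻¹ = [689260/5558961 1525747/5558961; -4568971/48177662 12873517/96355324; -50521285/144532986 -55291217/289065972]
step 1: x' = x̄ + K·y = [7596995/5558961, -18519185/48177662, 283710787/144532986]
step 1: P' = (I − K·H)·P̄ = [11127469/5558961 -2133716/1852987 9257092/5558961; -2133716/1852987 41275583/48177662 -59628889/48177662; 9257092/5558961 -59628889/48177662 293590643/144532986]
step 2: x̄ = F·x = [-27669856/72266493, -55557555/48177662, -154318490/72266493]
step 2: P̄ = F·P·Fᵀ + Q = [483889195/72266493 108753609/24088831 298179992/72266493; 108753609/24088831 564190895/48177662 207041673/24088831; 298179992/72266493 207041673/24088831 1086502756/72266493]
step 2: y = z − H·x̄ = [-119299301/11117922, 321631447/144532986]
step 2: S = H·P̄·Hᵀ + R = [2998208435/11117922 -2229786481/11117922; -2229786481/11117922 27223593545/144532986]
step 2: K = P̄·Hᵀ·S⁻¹ = [6462840754/52685009739 418057232020/1527865282431; -552770386/5853889971 22733237003/169762809159; -18410732356/52685009739 -292405087414/1527865282431]
step 2: x' = x̄ + K·y = [-555266420105/509288427477, 8944243316/56587603053, 605249816753/509288427477]
step 2: P' = (I − K·H)·P̄ = [3054812753455/1527865282431 -195315223810/169762809159 2543044330502/1527865282431; -195315223810/169762809159 16151737838/18862534351 -210033290216/169762809159; 2543044330502/1527865282431 -210033290216/169762809159 3102405037078/1527865282431]

step 0: x' = [65864/45341, 2181/45341, -49262/45341], P' = [117716/45341 -67170/45341 95936/45341; -67170/45341 47210/45341 -67536/45341; 95936/45341 -67536/45341 107633/45341]
step 1: x' = [7596995/5558961, -18519185/48177662, 283710787/144532986], P' = [11127469/5558961 -2133716/1852987 9257092/5558961; -2133716/1852987 41275583/48177662 -59628889/48177662; 9257092/5558961 -59628889/48177662 293590643/144532986]
step 2: x' = [-555266420105/509288427477, 8944243316/56587603053, 605249816753/509288427477], P' = [3054812753455/1527865282431 -195315223810/169762809159 2543044330502/1527865282431; -195315223810/169762809159 16151737838/18862534351 -210033290216/169762809159; 2543044330502/1527865282431 -210033290216/169762809159 3102405037078/1527865282431]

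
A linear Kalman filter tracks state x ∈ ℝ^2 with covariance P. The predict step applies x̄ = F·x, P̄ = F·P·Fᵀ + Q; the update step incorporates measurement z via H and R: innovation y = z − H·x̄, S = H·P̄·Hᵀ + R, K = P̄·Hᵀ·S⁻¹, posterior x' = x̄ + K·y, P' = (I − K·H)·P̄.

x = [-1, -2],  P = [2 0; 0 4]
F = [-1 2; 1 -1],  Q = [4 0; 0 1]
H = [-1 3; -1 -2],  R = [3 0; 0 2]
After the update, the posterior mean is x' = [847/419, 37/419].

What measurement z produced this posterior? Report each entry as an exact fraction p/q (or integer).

z = [-2, -3]

x̄ = F·x = [-3, 1]
P̄ = F·P·Fᵀ + Q = [22 -10; -10 7]
S = H·P̄·Hᵀ + R = [148 -10; -10 12]
K = P̄·Hᵀ·S⁻¹ = [-161/419 -204/419; 83/419 -141/838]
x' − x̄ = [2104/419, -382/419] = K·y
y = (KᵀK)⁻¹·Kᵀ·(x' − x̄) = [-8, -4]
z = y + H·x̄ = [-8, -4] + [6, 1] = [-2, -3]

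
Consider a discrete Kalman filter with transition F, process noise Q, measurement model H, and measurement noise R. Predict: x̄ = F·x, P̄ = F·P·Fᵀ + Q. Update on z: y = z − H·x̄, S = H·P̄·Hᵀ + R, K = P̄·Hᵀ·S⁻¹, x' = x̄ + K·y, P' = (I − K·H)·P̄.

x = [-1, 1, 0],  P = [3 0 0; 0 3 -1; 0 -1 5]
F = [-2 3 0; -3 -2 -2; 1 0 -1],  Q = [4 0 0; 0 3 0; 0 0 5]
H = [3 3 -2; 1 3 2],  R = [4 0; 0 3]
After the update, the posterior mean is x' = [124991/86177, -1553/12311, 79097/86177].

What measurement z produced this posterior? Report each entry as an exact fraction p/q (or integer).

x̄ = F·x = [5, 1, -1]
P̄ = F·P·Fᵀ + Q = [43 6 -3; 6 54 -1; -3 -1 13]
S = H·P̄·Hᵀ + R = [1085 623; 623 596]
K = P̄·Hᵀ·S⁻¹ = [56923/258531 -5092/36933; 722/36933 9532/36933; -35108/258531 6482/36933]
x' − x̄ = [-305894/86177, -13864/12311, 165274/86177] = K·y
y = (KᵀK)⁻¹·Kᵀ·(x' − x̄) = [-18, -3]
z = y + H·x̄ = [-18, -3] + [20, 6] = [2, 3]

z = [2, 3]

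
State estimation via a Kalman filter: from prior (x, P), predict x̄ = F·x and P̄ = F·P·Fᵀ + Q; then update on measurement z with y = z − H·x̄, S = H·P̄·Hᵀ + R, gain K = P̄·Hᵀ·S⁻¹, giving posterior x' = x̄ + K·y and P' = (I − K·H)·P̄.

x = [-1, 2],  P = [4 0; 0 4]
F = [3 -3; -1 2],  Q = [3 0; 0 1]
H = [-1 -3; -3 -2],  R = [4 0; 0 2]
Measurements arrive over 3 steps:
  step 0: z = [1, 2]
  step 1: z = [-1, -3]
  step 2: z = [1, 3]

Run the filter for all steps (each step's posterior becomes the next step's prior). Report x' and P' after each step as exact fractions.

step 0: x̄ = F·x = [-9, 5]
step 0: P̄ = F·P·Fᵀ + Q = [75 -36; -36 21]
step 0: y = z − H·x̄ = [7, -15]
step 0: S = H·P̄·Hᵀ + R = [52 -45; -45 329]
step 0: K = P̄·Hᵀ·S⁻¹ = [3972/15083 -6471/15083; -5913/15083 2217/15083]
step 0: x' = x̄ + K·y = [-10878/15083, 769/15083]
step 0: P' = (I − K·H)·P̄ = [10086/15083 -8658/15083; -8658/15083 10770/15083]
step 1: x̄ = F·x = [-34941/15083, 12416/15083]
step 1: P̄ = F·P·Fᵀ + Q = [388797/15083 -172800/15083; -172800/15083 102881/15083]
step 1: y = z − H·x̄ = [-12776/15083, -125240/15083]
step 1: S = H·P̄·Hᵀ + R = [338258/15083 -117123/15083; -117123/15083 1867263/15083]
step 1: K = P̄·Hᵀ·S⁻¹ = [3223704/13655525 -5800341/13655525; -959303/2731105 1191301/8193315]
step 1: x' = x̄ + K·y = [13797717/13655525, -709552/8193315]
step 1: P' = (I − K·H)·P̄ = [8655954/13655525 -1436718/2731105; -1436718/2731105 1054786/1638663]
step 2: x̄ = F·x = [44940911/13655525, -48488671/40966575]
step 2: P̄ = F·P·Fᵀ + Q = [327283731/13655525 -143359472/13655525; -143359472/13655525 258616117/40966575]
step 2: y = z − H·x̄ = [2021553/2731105, 430390582/40966575]
step 2: S = H·P̄·Hᵀ + R = [11903894/546221 -15574153/2731105; -15574153/2731105 4792117363/40966575]
step 2: K = P̄·Hᵀ·S⁻¹ = [24181622808/103103312395 -8737773807/20620662479; -36038821917/103103312395 2974887881/20620662479]
step 2: x' = x̄ + K·y = [-101774213013/103103312395, 7558850362/103103312395]
step 2: P' = (I − K·H)·P̄ = [65083742382/103103312395 -53936744538/103103312395; -53936744538/103103312395 66030677402/103103312395]

step 0: x' = [-10878/15083, 769/15083], P' = [10086/15083 -8658/15083; -8658/15083 10770/15083]
step 1: x' = [13797717/13655525, -709552/8193315], P' = [8655954/13655525 -1436718/2731105; -1436718/2731105 1054786/1638663]
step 2: x' = [-101774213013/103103312395, 7558850362/103103312395], P' = [65083742382/103103312395 -53936744538/103103312395; -53936744538/103103312395 66030677402/103103312395]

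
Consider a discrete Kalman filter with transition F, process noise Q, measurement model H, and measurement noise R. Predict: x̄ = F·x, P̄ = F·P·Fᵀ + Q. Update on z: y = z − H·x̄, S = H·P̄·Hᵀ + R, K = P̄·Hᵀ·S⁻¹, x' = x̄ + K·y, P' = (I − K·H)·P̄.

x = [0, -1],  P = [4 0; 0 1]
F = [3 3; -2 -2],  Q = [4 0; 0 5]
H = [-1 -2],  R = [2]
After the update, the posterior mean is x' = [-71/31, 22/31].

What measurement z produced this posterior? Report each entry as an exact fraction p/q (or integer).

z = [1]

x̄ = F·x = [-3, 2]
P̄ = F·P·Fᵀ + Q = [49 -30; -30 25]
S = H·P̄·Hᵀ + R = [31]
K = P̄·Hᵀ·S⁻¹ = [11/31; -20/31]
x' − x̄ = [22/31, -40/31] = K·y
y = (KᵀK)⁻¹·Kᵀ·(x' − x̄) = [2]
z = y + H·x̄ = [2] + [-1] = [1]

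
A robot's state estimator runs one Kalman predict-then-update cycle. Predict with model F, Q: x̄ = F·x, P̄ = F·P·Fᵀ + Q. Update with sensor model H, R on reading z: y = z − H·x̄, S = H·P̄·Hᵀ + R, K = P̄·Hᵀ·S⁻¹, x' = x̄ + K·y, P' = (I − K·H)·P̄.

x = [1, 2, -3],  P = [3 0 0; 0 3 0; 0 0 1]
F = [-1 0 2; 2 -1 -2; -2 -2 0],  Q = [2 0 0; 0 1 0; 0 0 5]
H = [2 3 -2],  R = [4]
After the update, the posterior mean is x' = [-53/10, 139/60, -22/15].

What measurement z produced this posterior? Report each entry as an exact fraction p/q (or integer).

x̄ = F·x = [-7, 6, -6]
P̄ = F·P·Fᵀ + Q = [9 -10 6; -10 20 -6; 6 -6 29]
S = H·P̄·Hᵀ + R = [240]
K = P̄·Hᵀ·S⁻¹ = [-1/10; 13/60; -4/15]
x' − x̄ = [17/10, -221/60, 68/15] = K·y
y = (KᵀK)⁻¹·Kᵀ·(x' − x̄) = [-17]
z = y + H·x̄ = [-17] + [16] = [-1]

z = [-1]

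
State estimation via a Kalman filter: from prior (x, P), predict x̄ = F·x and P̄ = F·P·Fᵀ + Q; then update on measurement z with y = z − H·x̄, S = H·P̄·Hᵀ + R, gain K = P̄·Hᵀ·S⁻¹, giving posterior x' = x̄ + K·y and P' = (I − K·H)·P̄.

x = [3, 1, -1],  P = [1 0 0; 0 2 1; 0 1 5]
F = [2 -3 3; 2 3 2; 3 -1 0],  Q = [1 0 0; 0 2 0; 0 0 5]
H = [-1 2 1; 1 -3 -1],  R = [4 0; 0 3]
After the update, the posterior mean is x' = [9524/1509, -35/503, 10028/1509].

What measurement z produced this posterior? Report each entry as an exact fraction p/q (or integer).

x̄ = F·x = [0, 7, 8]
P̄ = F·P·Fᵀ + Q = [50 19 9; 19 56 -2; 9 -2 16]
S = H·P̄·Hᵀ + R = [192 -279; -279 429]
K = P̄·Hᵀ·S⁻¹ = [-639/503 -1303/1509; -658/1509 -315/503; 112/503 215/1509]
x' − x̄ = [9524/1509, -3556/503, -2044/1509] = K·y
y = (KᵀK)⁻¹·Kᵀ·(x' − x̄) = [-24, 28]
z = y + H·x̄ = [-24, 28] + [22, -29] = [-2, -1]

z = [-2, -1]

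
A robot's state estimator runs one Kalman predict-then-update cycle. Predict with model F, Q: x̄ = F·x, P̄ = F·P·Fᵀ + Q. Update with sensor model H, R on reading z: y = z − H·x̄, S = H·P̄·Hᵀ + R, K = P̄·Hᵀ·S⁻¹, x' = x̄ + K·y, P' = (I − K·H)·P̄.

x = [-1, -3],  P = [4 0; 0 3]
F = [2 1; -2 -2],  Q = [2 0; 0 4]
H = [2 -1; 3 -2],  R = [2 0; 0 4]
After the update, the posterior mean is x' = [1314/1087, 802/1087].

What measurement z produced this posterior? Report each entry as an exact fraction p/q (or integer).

x̄ = F·x = [-5, 8]
P̄ = F·P·Fᵀ + Q = [21 -22; -22 32]
S = H·P̄·Hᵀ + R = [206 344; 344 585]
K = P̄·Hᵀ·S⁻¹ = [316/1087 13/1087; 130/1087 -318/1087]
x' − x̄ = [6749/1087, -7894/1087] = K·y
y = (KᵀK)⁻¹·Kᵀ·(x' − x̄) = [20, 33]
z = y + H·x̄ = [20, 33] + [-18, -31] = [2, 2]

z = [2, 2]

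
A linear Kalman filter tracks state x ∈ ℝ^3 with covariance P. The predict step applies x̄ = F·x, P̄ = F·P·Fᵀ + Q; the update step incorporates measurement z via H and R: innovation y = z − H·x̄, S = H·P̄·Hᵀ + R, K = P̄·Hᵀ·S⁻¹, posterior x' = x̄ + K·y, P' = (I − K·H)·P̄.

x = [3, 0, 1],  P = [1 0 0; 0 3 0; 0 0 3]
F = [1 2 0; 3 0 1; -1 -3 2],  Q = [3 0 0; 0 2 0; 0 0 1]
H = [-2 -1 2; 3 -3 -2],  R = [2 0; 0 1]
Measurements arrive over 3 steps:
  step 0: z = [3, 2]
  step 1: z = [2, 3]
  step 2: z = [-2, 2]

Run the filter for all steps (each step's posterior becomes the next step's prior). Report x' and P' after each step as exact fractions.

step 0: x' = [-864/1373, -1689/1373, -1/1373], P' = [24373/9611 20812/28833 11197/4119; 20812/28833 11146/28833 2576/4119; 11197/4119 2576/4119 4394/1373]
step 1: x' = [1187398342/3407646601, -4114384090/3407646601, 2996037786/3407646601], P' = [5160792858/3407646601 1680366302/3407646601 5215299025/3407646601; 1680366302/3407646601 1151276398/3407646601 1218168642/3407646601; 5215299025/3407646601 1218168642/3407646601 6199312033/3407646601]
step 2: x' = [112140641213204/81379777172335, 25431293186758/81379777172335, 10882250514206/16275955434467], P' = [120202152145084/81379777172335 38981539860068/81379777172335 24284816765995/16275955434467; 38981539860068/81379777172335 27064952301446/81379777172335 5581742018978/16275955434467; 24284816765995/16275955434467 5581742018978/16275955434467 28969648381047/16275955434467]

step 0: x̄ = F·x = [3, 10, -1]
step 0: P̄ = F·P·Fᵀ + Q = [16 3 -19; 3 14 3; -19 3 41]
step 0: y = z − H·x̄ = [21, 21]
step 0: S = H·P̄·Hᵀ + R = [396 -411; -411 645]
step 0: K = P̄·Hᵀ·S⁻¹ = [-5146/28833 163/28833; -8353/28833 -7066/28833; 697/4119 -167/1373]
step 0: x' = x̄ + K·y = [-864/1373, -1689/1373, -1/1373]
step 0: P' = (I − K·H)·P̄ = [24373/9611 20812/28833 11197/4119; 20812/28833 11146/28833 2576/4119; 11197/4119 2576/4119 4394/1373]
step 1: x̄ = F·x = [-4242/1373, -2593/1373, 5929/1373]
step 1: P̄ = F·P·Fᵀ + Q = [287450/28833 458672/28833 -2167/4119; 458672/28833 426095/9611 16526/4119; -2167/4119 16526/4119 23762/4119]
step 1: y = z − H·x̄ = [-20189/1373, 20924/1373]
step 1: S = H·P̄·Hᵀ + R = [1548133/9611 2206417/28833; 2206417/28833 8099900/28833]
step 1: K = P̄·Hᵀ·S⁻¹ = [-785676984/3407646601 10681618/3407646601; -1037835859/3407646601 -849067572/3407646601; 374928687/3407646601 -407232917/3407646601]
step 1: x' = x̄ + K·y = [1187398342/3407646601, -4114384090/3407646601, 2996037786/3407646601]
step 1: P' = (I − K·H)·P̄ = [5160792858/3407646601 1680366302/3407646601 5215299025/3407646601; 1680366302/3407646601 1151276398/3407646601 1218168642/3407646601; 5215299025/3407646601 1218168642/3407646601 6199312033/3407646601]
step 2: x̄ = F·x = [-7041369838/3407646601, 6558232812/3407646601, 17147829500/3407646601]
step 2: P̄ = F·P·Fᵀ + Q = [26710303461/3407646601 33216212695/3407646601 -5167010138/3407646601; 33216212695/3407646601 90753535107/3407646601 4214937973/3407646601; -5167010138/3407646601 4214937973/3407646601 18330153181/3407646601]
step 2: y = z − H·x̄ = [-48635459066/3407646601, 81909760152/3407646601]
step 2: S = H·P̄·Hᵀ + R = [435071834869/3407646601 69796956644/3407646601; 69796956644/3407646601 648594355259/3407646601]
step 2: K = P̄·Hᵀ·S⁻¹ = [-18268838245143/81379777172335 813669195098/81379777172335; -24605305915901/81379777172335 -20067657513914/81379777172335; 1893960605563/16275955434467 -1830072521043/16275955434467]
step 2: x' = x̄ + K·y = [112140641213204/81379777172335, 25431293186758/81379777172335, 10882250514206/16275955434467]
step 2: P' = (I − K·H)·P̄ = [120202152145084/81379777172335 38981539860068/81379777172335 24284816765995/16275955434467; 38981539860068/81379777172335 27064952301446/81379777172335 5581742018978/16275955434467; 24284816765995/16275955434467 5581742018978/16275955434467 28969648381047/16275955434467]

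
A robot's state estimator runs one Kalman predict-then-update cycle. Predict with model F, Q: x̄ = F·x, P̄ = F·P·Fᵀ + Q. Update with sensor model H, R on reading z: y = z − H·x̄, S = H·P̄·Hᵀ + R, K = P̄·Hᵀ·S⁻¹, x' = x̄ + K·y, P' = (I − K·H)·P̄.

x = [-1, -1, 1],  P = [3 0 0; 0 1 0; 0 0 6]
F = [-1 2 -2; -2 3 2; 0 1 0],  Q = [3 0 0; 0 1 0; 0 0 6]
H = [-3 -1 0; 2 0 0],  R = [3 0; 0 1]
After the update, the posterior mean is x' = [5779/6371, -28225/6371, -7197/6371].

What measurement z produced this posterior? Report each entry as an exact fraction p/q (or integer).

x̄ = F·x = [-3, 1, -1]
P̄ = F·P·Fᵀ + Q = [34 -12 2; -12 46 3; 2 3 7]
S = H·P̄·Hᵀ + R = [283 -180; -180 137]
K = P̄·Hᵀ·S⁻¹ = [-90/6371 3044/6371; -5690/6371 -8592/6371; -513/6371 -488/6371]
x' − x̄ = [24892/6371, -34596/6371, -826/6371] = K·y
y = (KᵀK)⁻¹·Kᵀ·(x' − x̄) = [-6, 8]
z = y + H·x̄ = [-6, 8] + [8, -6] = [2, 2]

z = [2, 2]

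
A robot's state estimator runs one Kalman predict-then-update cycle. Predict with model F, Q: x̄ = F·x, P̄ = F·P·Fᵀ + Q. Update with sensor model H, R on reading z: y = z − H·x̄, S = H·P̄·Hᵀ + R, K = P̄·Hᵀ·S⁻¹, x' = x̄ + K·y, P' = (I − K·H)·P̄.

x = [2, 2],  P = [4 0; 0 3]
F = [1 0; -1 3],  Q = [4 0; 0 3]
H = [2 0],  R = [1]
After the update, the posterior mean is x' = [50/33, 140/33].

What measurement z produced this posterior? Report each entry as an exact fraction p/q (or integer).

x̄ = F·x = [2, 4]
P̄ = F·P·Fᵀ + Q = [8 -4; -4 34]
S = H·P̄·Hᵀ + R = [33]
K = P̄·Hᵀ·S⁻¹ = [16/33; -8/33]
x' − x̄ = [-16/33, 8/33] = K·y
y = (KᵀK)⁻¹·Kᵀ·(x' − x̄) = [-1]
z = y + H·x̄ = [-1] + [4] = [3]

z = [3]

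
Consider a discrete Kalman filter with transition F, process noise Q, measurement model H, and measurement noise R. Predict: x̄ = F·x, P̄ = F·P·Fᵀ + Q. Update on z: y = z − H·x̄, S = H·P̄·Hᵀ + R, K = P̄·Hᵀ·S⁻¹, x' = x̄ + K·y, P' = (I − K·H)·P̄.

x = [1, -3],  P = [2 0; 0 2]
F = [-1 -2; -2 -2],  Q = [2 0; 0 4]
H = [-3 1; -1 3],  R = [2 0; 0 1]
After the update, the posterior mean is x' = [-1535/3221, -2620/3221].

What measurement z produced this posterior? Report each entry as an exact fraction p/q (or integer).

z = [1, -2]

x̄ = F·x = [5, 4]
P̄ = F·P·Fᵀ + Q = [12 12; 12 20]
S = H·P̄·Hᵀ + R = [58 -24; -24 121]
K = P̄·Hᵀ·S⁻¹ = [-1164/3221 408/3221; -392/3221 1200/3221]
x' − x̄ = [-17640/3221, -15504/3221] = K·y
y = (KᵀK)⁻¹·Kᵀ·(x' − x̄) = [12, -9]
z = y + H·x̄ = [12, -9] + [-11, 7] = [1, -2]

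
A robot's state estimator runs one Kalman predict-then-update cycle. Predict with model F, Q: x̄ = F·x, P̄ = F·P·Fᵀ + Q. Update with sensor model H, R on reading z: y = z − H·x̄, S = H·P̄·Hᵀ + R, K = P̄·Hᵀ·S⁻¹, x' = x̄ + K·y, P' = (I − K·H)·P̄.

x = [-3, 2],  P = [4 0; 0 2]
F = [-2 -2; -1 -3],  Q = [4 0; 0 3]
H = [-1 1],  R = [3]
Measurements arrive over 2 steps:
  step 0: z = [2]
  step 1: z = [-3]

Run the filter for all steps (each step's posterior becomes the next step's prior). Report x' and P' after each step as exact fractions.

step 0: x' = [-3/2, -13/16], P' = [24 45/2; 45/2 375/16]
step 1: x' = [1110/199, 624/199], P' = [73956/199 73710/199; 73710/199 73917/199]

step 0: x̄ = F·x = [2, -3]
step 0: P̄ = F·P·Fᵀ + Q = [28 20; 20 25]
step 0: y = z − H·x̄ = [7]
step 0: S = H·P̄·Hᵀ + R = [16]
step 0: K = P̄·Hᵀ·S⁻¹ = [-1/2; 5/16]
step 0: x' = x̄ + K·y = [-3/2, -13/16]
step 0: P' = (I − K·H)·P̄ = [24 45/2; 45/2 375/16]
step 1: x̄ = F·x = [37/8, 63/16]
step 1: P̄ = F·P·Fᵀ + Q = [1495/4 2949/8; 2949/8 5967/16]
step 1: y = z − H·x̄ = [-37/16]
step 1: S = H·P̄·Hᵀ + R = [199/16]
step 1: K = P̄·Hᵀ·S⁻¹ = [-82/199; 69/199]
step 1: x' = x̄ + K·y = [1110/199, 624/199]
step 1: P' = (I − K·H)·P̄ = [73956/199 73710/199; 73710/199 73917/199]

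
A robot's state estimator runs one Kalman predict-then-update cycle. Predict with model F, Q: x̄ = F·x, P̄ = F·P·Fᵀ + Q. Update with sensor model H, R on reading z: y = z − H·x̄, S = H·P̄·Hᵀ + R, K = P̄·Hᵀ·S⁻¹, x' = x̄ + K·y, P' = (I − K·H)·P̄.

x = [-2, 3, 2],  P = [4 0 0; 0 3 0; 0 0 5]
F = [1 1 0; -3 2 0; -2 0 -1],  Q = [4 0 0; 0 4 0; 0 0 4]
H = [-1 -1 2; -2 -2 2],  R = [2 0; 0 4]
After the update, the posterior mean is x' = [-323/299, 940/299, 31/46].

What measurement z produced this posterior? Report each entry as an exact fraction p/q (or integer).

z = [-1, -2]

x̄ = F·x = [1, 12, 2]
P̄ = F·P·Fᵀ + Q = [11 -6 -8; -6 52 24; -8 24 25]
S = H·P̄·Hᵀ + R = [89 106; 106 180]
K = P̄·Hᵀ·S⁻¹ = [-64/299 -11/598; 314/299 -258/299; 81/92 -77/184]
x' − x̄ = [-622/299, -2648/299, -61/46] = K·y
y = (KᵀK)⁻¹·Kᵀ·(x' − x̄) = [8, 20]
z = y + H·x̄ = [8, 20] + [-9, -22] = [-1, -2]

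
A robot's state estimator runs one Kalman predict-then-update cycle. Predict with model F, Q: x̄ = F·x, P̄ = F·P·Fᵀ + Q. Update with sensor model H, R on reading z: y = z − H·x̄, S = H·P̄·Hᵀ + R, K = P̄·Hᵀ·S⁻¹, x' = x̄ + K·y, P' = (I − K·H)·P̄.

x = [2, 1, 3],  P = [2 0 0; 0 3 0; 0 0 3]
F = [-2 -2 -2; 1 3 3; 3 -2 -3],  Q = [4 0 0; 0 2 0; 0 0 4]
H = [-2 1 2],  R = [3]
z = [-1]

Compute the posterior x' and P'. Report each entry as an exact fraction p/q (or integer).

x' = [-1504/309, 862/103, -2908/309]
P' = [5348/309 -2600/103 9134/309; -2600/103 4774/103 -4957/103; 9134/309 -4957/103 16640/309]

x̄ = F·x = [-12, 14, -5]
P̄ = F·P·Fᵀ + Q = [36 -40 18; -40 58 -39; 18 -39 61]
y = z − H·x̄ = [-29]
S = H·P̄·Hᵀ + R = [309]
K = P̄·Hᵀ·S⁻¹ = [-76/309; 20/103; 47/309]
x' = x̄ + K·y = [-1504/309, 862/103, -2908/309]
P' = (I − K·H)·P̄ = [5348/309 -2600/103 9134/309; -2600/103 4774/103 -4957/103; 9134/309 -4957/103 16640/309]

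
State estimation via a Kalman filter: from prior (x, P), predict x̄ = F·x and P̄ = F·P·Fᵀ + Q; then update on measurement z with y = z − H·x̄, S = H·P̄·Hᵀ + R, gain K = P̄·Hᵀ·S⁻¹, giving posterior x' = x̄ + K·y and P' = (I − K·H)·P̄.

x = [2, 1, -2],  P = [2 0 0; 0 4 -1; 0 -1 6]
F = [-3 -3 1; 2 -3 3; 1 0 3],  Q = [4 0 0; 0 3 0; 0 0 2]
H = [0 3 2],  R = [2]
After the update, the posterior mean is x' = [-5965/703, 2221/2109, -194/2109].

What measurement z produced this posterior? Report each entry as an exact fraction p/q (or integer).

x̄ = F·x = [-11, -5, -4]
P̄ = F·P·Fᵀ + Q = [70 54 21; 54 119 67; 21 67 58]
S = H·P̄·Hᵀ + R = [2109]
K = P̄·Hᵀ·S⁻¹ = [68/703; 491/2109; 317/2109]
x' − x̄ = [1768/703, 12766/2109, 8242/2109] = K·y
y = (KᵀK)⁻¹·Kᵀ·(x' − x̄) = [26]
z = y + H·x̄ = [26] + [-23] = [3]

z = [3]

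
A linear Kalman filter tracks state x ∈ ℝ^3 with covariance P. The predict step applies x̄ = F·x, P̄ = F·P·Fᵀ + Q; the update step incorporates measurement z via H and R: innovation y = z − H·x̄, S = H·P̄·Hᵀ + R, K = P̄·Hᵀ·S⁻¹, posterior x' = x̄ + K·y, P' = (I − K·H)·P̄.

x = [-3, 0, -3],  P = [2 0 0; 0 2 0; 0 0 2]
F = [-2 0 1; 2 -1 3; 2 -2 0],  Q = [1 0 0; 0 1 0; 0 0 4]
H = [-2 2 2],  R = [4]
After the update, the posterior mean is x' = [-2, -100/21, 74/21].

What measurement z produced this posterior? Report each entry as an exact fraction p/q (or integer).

x̄ = F·x = [3, -15, -6]
P̄ = F·P·Fᵀ + Q = [11 -2 -8; -2 29 12; -8 12 20]
S = H·P̄·Hᵀ + R = [420]
K = P̄·Hᵀ·S⁻¹ = [-1/10; 43/210; 4/21]
x' − x̄ = [-5, 215/21, 200/21] = K·y
y = (KᵀK)⁻¹·Kᵀ·(x' − x̄) = [50]
z = y + H·x̄ = [50] + [-48] = [2]

z = [2]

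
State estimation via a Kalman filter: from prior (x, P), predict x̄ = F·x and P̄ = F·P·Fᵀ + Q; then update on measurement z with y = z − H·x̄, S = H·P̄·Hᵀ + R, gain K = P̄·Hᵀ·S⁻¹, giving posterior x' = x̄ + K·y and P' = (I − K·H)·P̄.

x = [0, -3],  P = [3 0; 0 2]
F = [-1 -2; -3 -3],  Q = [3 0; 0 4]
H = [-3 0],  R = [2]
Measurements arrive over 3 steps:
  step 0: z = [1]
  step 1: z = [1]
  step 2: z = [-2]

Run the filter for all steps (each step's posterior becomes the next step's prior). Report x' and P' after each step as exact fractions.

step 0: x̄ = F·x = [6, 9]
step 0: P̄ = F·P·Fᵀ + Q = [14 21; 21 49]
step 0: y = z − H·x̄ = [19]
step 0: S = H·P̄·Hᵀ + R = [128]
step 0: K = P̄·Hᵀ·S⁻¹ = [-21/64; -63/128]
step 0: x' = x̄ + K·y = [-15/64, -45/128]
step 0: P' = (I − K·H)·P̄ = [7/32 21/64; 21/64 2303/128]
step 1: x̄ = F·x = [15/16, 225/128]
step 1: P̄ = F·P·Fᵀ + Q = [153/2 1785/16; 1785/16 22247/128]
step 1: y = z − H·x̄ = [61/16]
step 1: S = H·P̄·Hᵀ + R = [1381/2]
step 1: K = P̄·Hᵀ·S⁻¹ = [-459/1381; -5355/11048]
step 1: x' = x̄ + K·y = [-1821/5524, -7965/88384]
step 1: P' = (I − K·H)·P̄ = [306/1381 1785/5524; 1785/5524 1023541/88384]
step 2: x̄ = F·x = [22533/44192, 111303/88384]
step 2: P̄ = F·P·Fᵀ + Q = [1123285/22096 3228519/44192; 3228519/44192 10255741/88384]
step 2: y = z − H·x̄ = [-20785/44192]
step 2: S = H·P̄·Hᵀ + R = [10153757/22096]
step 2: K = P̄·Hᵀ·S⁻¹ = [-3369855/10153757; -9685557/20307514]
step 2: x' = x̄ + K·y = [6762243/10153757, 60257871/40615028]
step 2: P' = (I − K·H)·P̄ = [2246570/10153757 3228519/10153757; 3228519/10153757 467246903/40615028]

step 0: x' = [-15/64, -45/128], P' = [7/32 21/64; 21/64 2303/128]
step 1: x' = [-1821/5524, -7965/88384], P' = [306/1381 1785/5524; 1785/5524 1023541/88384]
step 2: x' = [6762243/10153757, 60257871/40615028], P' = [2246570/10153757 3228519/10153757; 3228519/10153757 467246903/40615028]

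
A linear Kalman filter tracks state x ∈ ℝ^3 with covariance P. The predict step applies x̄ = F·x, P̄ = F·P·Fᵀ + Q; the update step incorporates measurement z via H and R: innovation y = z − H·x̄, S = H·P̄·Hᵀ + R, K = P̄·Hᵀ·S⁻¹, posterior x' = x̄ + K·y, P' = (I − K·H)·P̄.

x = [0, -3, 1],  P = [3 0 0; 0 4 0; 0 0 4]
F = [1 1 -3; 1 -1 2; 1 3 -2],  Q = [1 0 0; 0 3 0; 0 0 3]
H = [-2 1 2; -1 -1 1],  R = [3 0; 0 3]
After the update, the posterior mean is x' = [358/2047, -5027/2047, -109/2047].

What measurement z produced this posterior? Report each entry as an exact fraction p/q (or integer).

x̄ = F·x = [-6, 5, -11]
P̄ = F·P·Fᵀ + Q = [44 -25 39; -25 26 -25; 39 -25 58]
S = H·P̄·Hᵀ + R = [125 22; 22 53]
K = P̄·Hᵀ·S⁻¹ = [-765/2047 1090/2047; 650/2047 -1274/2047; -93/2047 1738/2047]
x' − x̄ = [12640/2047, -15262/2047, 22408/2047] = K·y
y = (KᵀK)⁻¹·Kᵀ·(x' − x̄) = [2, 13]
z = y + H·x̄ = [2, 13] + [-5, -10] = [-3, 3]

z = [-3, 3]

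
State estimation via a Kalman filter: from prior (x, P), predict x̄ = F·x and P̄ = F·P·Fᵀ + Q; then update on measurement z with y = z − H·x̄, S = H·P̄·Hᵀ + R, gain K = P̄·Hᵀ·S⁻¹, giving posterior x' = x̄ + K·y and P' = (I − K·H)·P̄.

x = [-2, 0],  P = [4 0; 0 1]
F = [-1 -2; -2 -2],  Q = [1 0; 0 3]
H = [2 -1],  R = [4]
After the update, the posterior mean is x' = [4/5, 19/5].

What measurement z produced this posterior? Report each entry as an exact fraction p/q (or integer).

x̄ = F·x = [2, 4]
P̄ = F·P·Fᵀ + Q = [9 12; 12 23]
S = H·P̄·Hᵀ + R = [15]
K = P̄·Hᵀ·S⁻¹ = [2/5; 1/15]
x' − x̄ = [-6/5, -1/5] = K·y
y = (KᵀK)⁻¹·Kᵀ·(x' − x̄) = [-3]
z = y + H·x̄ = [-3] + [0] = [-3]

z = [-3]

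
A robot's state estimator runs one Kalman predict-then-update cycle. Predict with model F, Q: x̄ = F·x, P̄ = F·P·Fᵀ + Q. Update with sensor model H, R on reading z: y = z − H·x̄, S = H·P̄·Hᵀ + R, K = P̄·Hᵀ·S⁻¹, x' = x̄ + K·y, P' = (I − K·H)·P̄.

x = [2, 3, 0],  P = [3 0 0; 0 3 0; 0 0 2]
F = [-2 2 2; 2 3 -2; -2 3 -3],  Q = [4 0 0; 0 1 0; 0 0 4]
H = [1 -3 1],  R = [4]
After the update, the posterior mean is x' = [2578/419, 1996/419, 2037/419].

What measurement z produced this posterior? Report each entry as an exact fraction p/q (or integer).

z = [-3]

x̄ = F·x = [2, 13, 5]
P̄ = F·P·Fᵀ + Q = [36 -2 18; -2 48 27; 18 27 61]
S = H·P̄·Hᵀ + R = [419]
K = P̄·Hᵀ·S⁻¹ = [60/419; -119/419; -2/419]
x' − x̄ = [1740/419, -3451/419, -58/419] = K·y
y = (KᵀK)⁻¹·Kᵀ·(x' − x̄) = [29]
z = y + H·x̄ = [29] + [-32] = [-3]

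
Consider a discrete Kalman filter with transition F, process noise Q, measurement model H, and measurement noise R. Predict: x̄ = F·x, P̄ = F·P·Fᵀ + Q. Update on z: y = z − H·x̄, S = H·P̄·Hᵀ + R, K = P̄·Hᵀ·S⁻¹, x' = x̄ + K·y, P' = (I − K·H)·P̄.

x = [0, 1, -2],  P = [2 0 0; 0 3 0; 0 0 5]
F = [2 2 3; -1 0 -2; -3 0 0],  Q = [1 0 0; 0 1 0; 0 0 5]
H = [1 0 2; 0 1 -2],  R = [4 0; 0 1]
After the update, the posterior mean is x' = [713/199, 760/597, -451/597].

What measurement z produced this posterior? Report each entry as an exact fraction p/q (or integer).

x̄ = F·x = [-4, 4, 0]
P̄ = F·P·Fᵀ + Q = [66 -34 -12; -34 23 6; -12 6 23]
S = H·P̄·Hᵀ + R = [114 -90; -90 92]
K = P̄·Hᵀ·S⁻¹ = [247/199 220/199; -517/1194 -121/398; -118/597 -125/199]
x' − x̄ = [1509/199, -1628/597, -451/597] = K·y
y = (KᵀK)⁻¹·Kᵀ·(x' − x̄) = [7, -1]
z = y + H·x̄ = [7, -1] + [-4, 4] = [3, 3]

z = [3, 3]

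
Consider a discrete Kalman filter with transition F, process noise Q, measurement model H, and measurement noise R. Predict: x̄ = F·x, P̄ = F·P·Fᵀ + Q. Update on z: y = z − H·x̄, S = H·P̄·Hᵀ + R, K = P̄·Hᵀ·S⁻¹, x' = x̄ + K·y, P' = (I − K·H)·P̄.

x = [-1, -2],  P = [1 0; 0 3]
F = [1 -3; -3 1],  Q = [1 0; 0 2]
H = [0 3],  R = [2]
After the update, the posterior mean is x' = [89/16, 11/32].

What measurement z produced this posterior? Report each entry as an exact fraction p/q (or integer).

z = [1]

x̄ = F·x = [5, 1]
P̄ = F·P·Fᵀ + Q = [29 -12; -12 14]
S = H·P̄·Hᵀ + R = [128]
K = P̄·Hᵀ·S⁻¹ = [-9/32; 21/64]
x' − x̄ = [9/16, -21/32] = K·y
y = (KᵀK)⁻¹·Kᵀ·(x' − x̄) = [-2]
z = y + H·x̄ = [-2] + [3] = [1]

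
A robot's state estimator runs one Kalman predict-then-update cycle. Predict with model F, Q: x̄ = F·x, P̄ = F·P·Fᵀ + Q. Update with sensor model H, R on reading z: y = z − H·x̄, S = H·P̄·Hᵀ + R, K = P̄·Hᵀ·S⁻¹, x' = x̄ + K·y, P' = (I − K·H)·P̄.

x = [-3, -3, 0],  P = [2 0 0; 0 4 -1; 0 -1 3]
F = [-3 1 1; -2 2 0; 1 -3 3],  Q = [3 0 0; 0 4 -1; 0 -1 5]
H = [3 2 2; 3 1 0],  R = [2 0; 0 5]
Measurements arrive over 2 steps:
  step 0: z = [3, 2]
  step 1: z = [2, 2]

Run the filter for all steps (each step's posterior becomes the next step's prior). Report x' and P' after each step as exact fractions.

step 0: x' = [7092/5651, -20203/11302, 131917/90416], P' = [4654/5651 -7962/5651 1263/5651; -7962/5651 33316/5651 -44233/11302; 1263/5651 -44233/11302 373513/90416]
step 1: x' = [580337394/1544106089, 846403386/1544106089, -1073089015/10808742623], P' = [1151934138/1544106089 -1844034454/1544106089 191496888/1544106089; -1844034454/1544106089 8283817952/1544106089 -5734215089/1544106089; 191496888/1544106089 -5734215089/1544106089 44225966497/10808742623]

step 0: x̄ = F·x = [6, 0, 6]
step 0: P̄ = F·P·Fᵀ + Q = [26 18 -9; 18 28 -35; -9 -35 88]
step 0: y = z − H·x̄ = [-27, -16]
step 0: S = H·P̄·Hᵀ + R = [528 328; 328 375]
step 0: K = P̄·Hᵀ·S⁻¹ = [282/5651 1200/5651; -1487/11302 1886/5651; 49961/90416 -7331/11302]
step 0: x' = x̄ + K·y = [7092/5651, -20203/11302, 131917/90416]
step 0: P' = (I − K·H)·P̄ = [4654/5651 -7962/5651 1263/5651; -7962/5651 33316/5651 -44233/11302; 1263/5651 -44233/11302 373513/90416]
step 1: x̄ = F·x = [-370123/90416, -34387/5651, 994095/90416]
step 1: P̄ = F·P·Fᵀ + Q = [1783369/90416 111493/5651 -2137605/90416; 111493/5651 238180/5651 -418828/5651; -2137605/90416 -418828/5651 15940817/90416]
step 1: y = z − H·x̄ = [403395/90416, 1841393/90416]
step 1: S = H·P̄·Hᵀ + R = [37383353/90416 13498947/90416; 13498947/90416 31016609/90416]
step 1: K = P̄·Hᵀ·S⁻¹ = [75363641/1544106089 322353592/1544106089; -216448818/1544106089 550342918/1544106089; 6097178198/10808742623 -1031944885/1544106089]
step 1: x' = x̄ + K·y = [580337394/1544106089, 846403386/1544106089, -1073089015/10808742623]
step 1: P' = (I − K·H)·P̄ = [1151934138/1544106089 -1844034454/1544106089 191496888/1544106089; -1844034454/1544106089 8283817952/1544106089 -5734215089/1544106089; 191496888/1544106089 -5734215089/1544106089 44225966497/10808742623]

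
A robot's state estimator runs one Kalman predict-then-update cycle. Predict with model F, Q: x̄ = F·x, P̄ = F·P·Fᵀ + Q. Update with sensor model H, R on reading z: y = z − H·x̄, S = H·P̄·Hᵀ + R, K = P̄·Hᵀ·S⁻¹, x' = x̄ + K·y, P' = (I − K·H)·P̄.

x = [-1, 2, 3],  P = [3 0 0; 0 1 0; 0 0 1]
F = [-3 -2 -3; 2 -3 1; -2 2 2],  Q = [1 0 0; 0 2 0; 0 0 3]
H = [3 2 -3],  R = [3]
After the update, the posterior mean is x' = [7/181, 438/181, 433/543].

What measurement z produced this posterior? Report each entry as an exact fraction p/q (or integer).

z = [3]

x̄ = F·x = [-10, -5, 12]
P̄ = F·P·Fᵀ + Q = [41 -15 8; -15 24 -16; 8 -16 23]
S = H·P̄·Hᵀ + R = [543]
K = P̄·Hᵀ·S⁻¹ = [23/181; 17/181; -77/543]
x' − x̄ = [1817/181, 1343/181, -6083/543] = K·y
y = (KᵀK)⁻¹·Kᵀ·(x' − x̄) = [79]
z = y + H·x̄ = [79] + [-76] = [3]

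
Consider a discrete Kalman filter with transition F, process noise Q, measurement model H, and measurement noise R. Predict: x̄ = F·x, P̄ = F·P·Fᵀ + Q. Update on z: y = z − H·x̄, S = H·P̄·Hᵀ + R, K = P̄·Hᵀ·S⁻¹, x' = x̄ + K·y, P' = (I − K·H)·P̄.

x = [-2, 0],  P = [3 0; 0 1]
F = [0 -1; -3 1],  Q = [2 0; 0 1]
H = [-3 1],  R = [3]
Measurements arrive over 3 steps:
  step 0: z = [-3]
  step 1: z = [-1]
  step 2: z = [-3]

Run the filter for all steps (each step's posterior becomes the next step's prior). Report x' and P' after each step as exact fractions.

step 0: x' = [18/13, 102/65], P' = [19/13 51/13; 51/13 861/65]
step 1: x' = [-6015/9941, -27377/9941], P' = [6658/9941 10767/9941; 10767/9941 33918/9941]
step 2: x' = [67426/70363, -1878/4139], P' = [373171/562904 18543/16556; 18543/16556 29757/8278]

step 0: x̄ = F·x = [0, 6]
step 0: P̄ = F·P·Fᵀ + Q = [3 -1; -1 29]
step 0: y = z − H·x̄ = [-9]
step 0: S = H·P̄·Hᵀ + R = [65]
step 0: K = P̄·Hᵀ·S⁻¹ = [-2/13; 32/65]
step 0: x' = x̄ + K·y = [18/13, 102/65]
step 0: P' = (I − K·H)·P̄ = [19/13 51/13; 51/13 861/65]
step 1: x̄ = F·x = [-102/65, -168/65]
step 1: P̄ = F·P·Fᵀ + Q = [991/65 -96/65; -96/65 251/65]
step 1: y = z − H·x̄ = [-203/65]
step 1: S = H·P̄·Hᵀ + R = [9941/65]
step 1: K = P̄·Hᵀ·S⁻¹ = [-3069/9941; 539/9941]
step 1: x' = x̄ + K·y = [-6015/9941, -27377/9941]
step 1: P' = (I − K·H)·P̄ = [6658/9941 10767/9941; 10767/9941 33918/9941]
step 2: x̄ = F·x = [27377/9941, -9332/9941]
step 2: P̄ = F·P·Fᵀ + Q = [53800/9941 -1617/9941; -1617/9941 39179/9941]
step 2: y = z − H·x̄ = [61640/9941]
step 2: S = H·P̄·Hᵀ + R = [562904/9941]
step 2: K = P̄·Hᵀ·S⁻¹ = [-163017/562904; 1295/16556]
step 2: x' = x̄ + K·y = [67426/70363, -1878/4139]
step 2: P' = (I − K·H)·P̄ = [373171/562904 18543/16556; 18543/16556 29757/8278]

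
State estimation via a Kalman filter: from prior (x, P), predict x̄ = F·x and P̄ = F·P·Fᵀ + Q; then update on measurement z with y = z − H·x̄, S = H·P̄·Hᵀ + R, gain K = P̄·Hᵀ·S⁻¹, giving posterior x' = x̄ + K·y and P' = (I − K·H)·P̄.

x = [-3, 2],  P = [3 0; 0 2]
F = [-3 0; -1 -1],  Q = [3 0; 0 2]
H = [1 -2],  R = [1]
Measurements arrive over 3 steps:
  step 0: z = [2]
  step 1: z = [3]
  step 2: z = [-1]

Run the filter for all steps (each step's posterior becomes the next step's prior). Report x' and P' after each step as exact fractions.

step 0: x̄ = F·x = [9, 1]
step 0: P̄ = F·P·Fᵀ + Q = [30 9; 9 7]
step 0: y = z − H·x̄ = [-5]
step 0: S = H·P̄·Hᵀ + R = [23]
step 0: K = P̄·Hᵀ·S⁻¹ = [12/23; -5/23]
step 0: x' = x̄ + K·y = [147/23, 48/23]
step 0: P' = (I − K·H)·P̄ = [546/23 267/23; 267/23 136/23]
step 1: x̄ = F·x = [-441/23, -195/23]
step 1: P̄ = F·P·Fᵀ + Q = [4983/23 2439/23; 2439/23 1262/23]
step 1: y = z − H·x̄ = [120/23]
step 1: S = H·P̄·Hᵀ + R = [298/23]
step 1: K = P̄·Hᵀ·S⁻¹ = [105/298; -85/298]
step 1: x' = x̄ + K·y = [-2583/149, -1485/149]
step 1: P' = (I − K·H)·P̄ = [64083/298 31989/298; 31989/298 16037/298]
step 2: x̄ = F·x = [7749/149, 4068/149]
step 2: P̄ = F·P·Fᵀ + Q = [577641/298 144108/149; 144108/149 72347/149]
step 2: y = z − H·x̄ = [238/149]
step 2: S = H·P̄·Hᵀ + R = [3851/298]
step 2: K = P̄·Hᵀ·S⁻¹ = [1209/3851; -1172/3851]
step 2: x' = x̄ + K·y = [202209/3851, 103268/3851]
step 2: P' = (I − K·H)·P̄ = [7459845/3851 3729318/3851; 3729318/3851 1865245/3851]

step 0: x' = [147/23, 48/23], P' = [546/23 267/23; 267/23 136/23]
step 1: x' = [-2583/149, -1485/149], P' = [64083/298 31989/298; 31989/298 16037/298]
step 2: x' = [202209/3851, 103268/3851], P' = [7459845/3851 3729318/3851; 3729318/3851 1865245/3851]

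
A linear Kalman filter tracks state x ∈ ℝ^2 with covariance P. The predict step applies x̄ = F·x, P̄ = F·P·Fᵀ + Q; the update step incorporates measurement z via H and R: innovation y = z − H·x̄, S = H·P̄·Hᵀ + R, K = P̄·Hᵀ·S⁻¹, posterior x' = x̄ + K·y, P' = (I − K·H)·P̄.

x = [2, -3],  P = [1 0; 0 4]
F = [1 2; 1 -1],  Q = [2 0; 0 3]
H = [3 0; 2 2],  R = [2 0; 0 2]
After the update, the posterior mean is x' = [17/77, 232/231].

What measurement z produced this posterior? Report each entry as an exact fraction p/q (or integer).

z = [1, 2]

x̄ = F·x = [-4, 5]
P̄ = F·P·Fᵀ + Q = [19 -7; -7 8]
S = H·P̄·Hᵀ + R = [173 72; 72 54]
K = P̄·Hᵀ·S⁻¹ = [25/77 8/693; -71/231 929/2079]
x' − x̄ = [325/77, -923/231] = K·y
y = (KᵀK)⁻¹·Kᵀ·(x' − x̄) = [13, 0]
z = y + H·x̄ = [13, 0] + [-12, 2] = [1, 2]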